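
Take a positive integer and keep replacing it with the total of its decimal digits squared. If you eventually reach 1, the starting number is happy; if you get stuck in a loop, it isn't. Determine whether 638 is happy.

638 → 6² + 3² + 8² = 36 + 9 + 64 = 109
109 → 1² + 0² + 9² = 1 + 0 + 81 = 82
82 → 8² + 2² = 64 + 4 = 68
68 → 6² + 8² = 36 + 64 = 100
100 → 1² + 0² + 0² = 1 + 0 + 0 = 1  — reached 1.

happy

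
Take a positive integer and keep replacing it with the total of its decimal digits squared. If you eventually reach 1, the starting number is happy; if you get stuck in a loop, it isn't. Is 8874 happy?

8874 → 8² + 8² + 7² + 4² = 64 + 64 + 49 + 16 = 193
193 → 1² + 9² + 3² = 1 + 81 + 9 = 91
91 → 9² + 1² = 81 + 1 = 82
82 → 8² + 2² = 64 + 4 = 68
68 → 6² + 8² = 36 + 64 = 100
100 → 1² + 0² + 0² = 1 + 0 + 0 = 1  — reached 1.

happy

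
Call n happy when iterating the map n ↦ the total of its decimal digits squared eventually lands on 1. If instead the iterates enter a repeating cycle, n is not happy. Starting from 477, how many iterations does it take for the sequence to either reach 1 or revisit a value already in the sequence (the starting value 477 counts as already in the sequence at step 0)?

477 → 4² + 7² + 7² = 114
114 → 1² + 1² + 4² = 18
18 → 1² + 8² = 65
65 → 6² + 5² = 61
61 → 6² + 1² = 37
37 → 3² + 7² = 58
58 → 5² + 8² = 89
89 → 8² + 9² = 145
145 → 1² + 4² + 5² = 42
42 → 4² + 2² = 20
20 → 2² + 0² = 4
4 → 4² = 16
16 → 1² + 6² = 37  — 37 repeats.
That took 13 steps.

13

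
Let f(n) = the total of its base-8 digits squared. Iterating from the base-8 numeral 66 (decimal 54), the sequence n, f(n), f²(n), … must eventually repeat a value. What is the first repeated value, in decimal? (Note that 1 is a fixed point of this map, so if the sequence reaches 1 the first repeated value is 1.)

4

54 = (6,6)_8 → 6² + 6² = 72
72 = (1,1,0)_8 → 1² + 1² + 0² = 2
2 = (2)_8 → 2² = 4
4 = (4)_8 → 4² = 16
16 = (2,0)_8 → 2² + 0² = 4  — 4 already appeared earlier.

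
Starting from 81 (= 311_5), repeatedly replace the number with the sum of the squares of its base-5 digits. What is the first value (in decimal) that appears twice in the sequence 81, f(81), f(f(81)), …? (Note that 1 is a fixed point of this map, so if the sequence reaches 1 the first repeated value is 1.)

81 = (3,1,1)_5 → 11
11 = (2,1)_5 → 5
5 = (1,0)_5 → 1  — reached the fixed point 1.
1 → 1, so 1 is the first repeated value.

1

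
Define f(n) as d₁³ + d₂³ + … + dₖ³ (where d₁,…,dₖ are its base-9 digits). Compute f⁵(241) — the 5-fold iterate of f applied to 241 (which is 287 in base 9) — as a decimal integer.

127

241 = (2,8,7)_9 → 863
863 = (1,1,5,8)_9 → 639
639 = (7,8,0)_9 → 855
855 = (1,1,5,0)_9 → 127
127 = (1,5,1)_9 → 127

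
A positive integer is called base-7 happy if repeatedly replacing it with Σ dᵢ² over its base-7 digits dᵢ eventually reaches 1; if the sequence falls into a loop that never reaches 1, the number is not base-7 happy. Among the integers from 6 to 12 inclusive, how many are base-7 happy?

1

6: 6 → 36 → 26 → 34 → 52 → 10 → 10  — not base-7 happy
7: 7 → 1  — base-7 happy
8: 8 → 2 → 4 → 16 → 8  — not base-7 happy
9: 9 → 5 → 25 → 25  — not base-7 happy
10: 10 → 10  — not base-7 happy
11: 11 → 17 → 13 → 37 → 29 → 17  — not base-7 happy
12: 12 → 26 → 34 → 52 → 10 → 10  — not base-7 happy
base-7 happy: 7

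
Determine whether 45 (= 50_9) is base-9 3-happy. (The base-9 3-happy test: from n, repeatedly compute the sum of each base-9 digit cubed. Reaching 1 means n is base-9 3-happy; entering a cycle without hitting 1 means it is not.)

45 = (5,0)_9 → 5³ + 0³ = 125 + 0 = 125
125 = (1,4,8)_9 → 1³ + 4³ + 8³ = 1 + 64 + 512 = 577
577 = (7,1,1)_9 → 7³ + 1³ + 1³ = 343 + 1 + 1 = 345
345 = (4,2,3)_9 → 4³ + 2³ + 3³ = 64 + 8 + 27 = 99
99 = (1,2,0)_9 → 1³ + 2³ + 0³ = 1 + 8 + 0 = 9
9 = (1,0)_9 → 1³ + 0³ = 1 + 0 = 1  — reached 1.

base-9 3-happy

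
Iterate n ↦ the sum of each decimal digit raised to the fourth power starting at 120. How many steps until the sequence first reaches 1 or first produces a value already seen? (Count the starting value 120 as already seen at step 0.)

120 → 1⁴ + 2⁴ + 0⁴ = 1 + 16 + 0 = 17
17 → 1⁴ + 7⁴ = 1 + 2401 = 2402
2402 → 2⁴ + 4⁴ + 0⁴ + 2⁴ = 16 + 256 + 0 + 16 = 288
288 → 2⁴ + 8⁴ + 8⁴ = 16 + 4096 + 4096 = 8208
8208 → 8⁴ + 2⁴ + 0⁴ + 8⁴ = 4096 + 16 + 0 + 4096 = 8208  — 8208 repeats.
That took 5 steps.

5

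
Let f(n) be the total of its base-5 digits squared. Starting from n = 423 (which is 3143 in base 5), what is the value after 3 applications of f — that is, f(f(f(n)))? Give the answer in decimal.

423 = (3,1,4,3)_5 → 3² + 1² + 4² + 3² = 35
35 = (1,2,0)_5 → 1² + 2² + 0² = 5
5 = (1,0)_5 → 1² + 0² = 1

1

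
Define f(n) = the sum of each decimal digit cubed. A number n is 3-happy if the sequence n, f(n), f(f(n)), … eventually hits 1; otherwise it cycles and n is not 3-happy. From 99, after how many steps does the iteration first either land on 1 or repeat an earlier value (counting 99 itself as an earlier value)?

5

99 → 9³ + 9³ = 1458
1458 → 1³ + 4³ + 5³ + 8³ = 702
702 → 7³ + 0³ + 2³ = 351
351 → 3³ + 5³ + 1³ = 153
153 → 1³ + 5³ + 3³ = 153  — 153 repeats.
That took 5 steps.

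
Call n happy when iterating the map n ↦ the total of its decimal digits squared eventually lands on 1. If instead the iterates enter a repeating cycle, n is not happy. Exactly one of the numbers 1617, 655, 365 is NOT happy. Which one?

1617: 1617 → 87 → 113 → 11 → 2 → 4 → 16 → 37 → 58 → 89 → 145 → 42 → 20 → 4  — repeats 4 (not happy)
655: 655 → 86 → 100 → 1  — reaches 1 (happy)
365: 365 → 70 → 49 → 97 → 130 → 10 → 1  — reaches 1 (happy)

1617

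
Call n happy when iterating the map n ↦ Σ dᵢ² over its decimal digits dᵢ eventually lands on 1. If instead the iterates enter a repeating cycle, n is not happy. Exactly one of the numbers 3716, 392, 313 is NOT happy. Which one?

3716: 3716 → 95 → 106 → 37 → 58 → 89 → 145 → 42 → 20 → 4 → 16 → 37  — repeats 37 (not happy)
392: 392 → 94 → 97 → 130 → 10 → 1  — reaches 1 (happy)
313: 313 → 19 → 82 → 68 → 100 → 1  — reaches 1 (happy)

3716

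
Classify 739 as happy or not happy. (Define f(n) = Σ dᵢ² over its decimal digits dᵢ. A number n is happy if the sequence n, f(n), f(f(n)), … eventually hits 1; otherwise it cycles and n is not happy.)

739 → 7² + 3² + 9² = 139
139 → 1² + 3² + 9² = 91
91 → 9² + 1² = 82
82 → 8² + 2² = 68
68 → 6² + 8² = 100
100 → 1² + 0² + 0² = 1  — reached 1.

happy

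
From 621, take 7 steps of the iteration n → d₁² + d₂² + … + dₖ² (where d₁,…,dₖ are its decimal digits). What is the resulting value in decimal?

89

621 → 6² + 2² + 1² = 41
41 → 4² + 1² = 17
17 → 1² + 7² = 50
50 → 5² + 0² = 25
25 → 2² + 5² = 29
29 → 2² + 9² = 85
85 → 8² + 5² = 89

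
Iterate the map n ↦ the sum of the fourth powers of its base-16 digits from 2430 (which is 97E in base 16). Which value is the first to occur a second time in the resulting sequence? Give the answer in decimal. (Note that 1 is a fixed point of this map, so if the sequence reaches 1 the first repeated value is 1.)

2430 = (9,7,14)_16 → 9⁴ + 7⁴ + 14⁴ = 6561 + 2401 + 38416 = 47378
47378 = (11,9,1,2)_16 → 11⁴ + 9⁴ + 1⁴ + 2⁴ = 14641 + 6561 + 1 + 16 = 21219
21219 = (5,2,14,3)_16 → 5⁴ + 2⁴ + 14⁴ + 3⁴ = 625 + 16 + 38416 + 81 = 39138
39138 = (9,8,14,2)_16 → 9⁴ + 8⁴ + 14⁴ + 2⁴ = 6561 + 4096 + 38416 + 16 = 49089
49089 = (11,15,12,1)_16 → 11⁴ + 15⁴ + 12⁴ + 1⁴ = 14641 + 50625 + 20736 + 1 = 86003
86003 = (1,4,15,15,3)_16 → 1⁴ + 4⁴ + 15⁴ + 15⁴ + 3⁴ = 1 + 256 + 50625 + 50625 + 81 = 101588
101588 = (1,8,12,13,4)_16 → 1⁴ + 8⁴ + 12⁴ + 13⁴ + 4⁴ = 1 + 4096 + 20736 + 28561 + 256 = 53650
53650 = (13,1,9,2)_16 → 13⁴ + 1⁴ + 9⁴ + 2⁴ = 28561 + 1 + 6561 + 16 = 35139
35139 = (8,9,4,3)_16 → 8⁴ + 9⁴ + 4⁴ + 3⁴ = 4096 + 6561 + 256 + 81 = 10994
10994 = (2,10,15,2)_16 → 2⁴ + 10⁴ + 15⁴ + 2⁴ = 16 + 10000 + 50625 + 16 = 60657
60657 = (14,12,15,1)_16 → 14⁴ + 12⁴ + 15⁴ + 1⁴ = 38416 + 20736 + 50625 + 1 = 109778
109778 = (1,10,12,13,2)_16 → 1⁴ + 10⁴ + 12⁴ + 13⁴ + 2⁴ = 1 + 10000 + 20736 + 28561 + 16 = 59314
59314 = (14,7,11,2)_16 → 14⁴ + 7⁴ + 11⁴ + 2⁴ = 38416 + 2401 + 14641 + 16 = 55474
55474 = (13,8,11,2)_16 → 13⁴ + 8⁴ + 11⁴ + 2⁴ = 28561 + 4096 + 14641 + 16 = 47314
47314 = (11,8,13,2)_16 → 11⁴ + 8⁴ + 13⁴ + 2⁴ = 14641 + 4096 + 28561 + 16 = 47314  — 47314 already appeared earlier.

47314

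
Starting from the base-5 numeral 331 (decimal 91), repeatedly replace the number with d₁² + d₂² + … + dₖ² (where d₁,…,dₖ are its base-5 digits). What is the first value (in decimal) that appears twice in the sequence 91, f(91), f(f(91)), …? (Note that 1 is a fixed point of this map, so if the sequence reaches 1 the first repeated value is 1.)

91 = (3,3,1)_5 → 3² + 3² + 1² = 9 + 9 + 1 = 19
19 = (3,4)_5 → 3² + 4² = 9 + 16 = 25
25 = (1,0,0)_5 → 1² + 0² + 0² = 1 + 0 + 0 = 1  — reached the fixed point 1.
1 → 1, so 1 is the first repeated value.

1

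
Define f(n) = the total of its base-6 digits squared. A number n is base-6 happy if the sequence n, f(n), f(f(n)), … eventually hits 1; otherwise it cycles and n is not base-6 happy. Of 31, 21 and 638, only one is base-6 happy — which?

638

31: 31 → 26 → 20 → 13 → 5 → 25 → 17 → 29 → 41 → 26  — repeats 26 (not base-6 happy)
21: 21 → 18 → 9 → 10 → 17 → 29 → 41 → 26 → 20 → 13 → 5 → 25 → 17  — repeats 17 (not base-6 happy)
638: 638 → 49 → 6 → 1  — reaches 1 (base-6 happy)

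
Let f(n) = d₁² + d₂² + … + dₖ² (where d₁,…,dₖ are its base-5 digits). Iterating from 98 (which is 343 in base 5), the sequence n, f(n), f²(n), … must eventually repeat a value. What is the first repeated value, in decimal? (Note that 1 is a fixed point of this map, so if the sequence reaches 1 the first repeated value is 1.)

98 = (3,4,3)_5 → 3² + 4² + 3² = 9 + 16 + 9 = 34
34 = (1,1,4)_5 → 1² + 1² + 4² = 1 + 1 + 16 = 18
18 = (3,3)_5 → 3² + 3² = 9 + 9 = 18  — 18 already appeared earlier.

18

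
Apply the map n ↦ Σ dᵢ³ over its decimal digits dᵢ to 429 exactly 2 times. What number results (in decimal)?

513

429 → 4³ + 2³ + 9³ = 64 + 8 + 729 = 801
801 → 8³ + 0³ + 1³ = 512 + 0 + 1 = 513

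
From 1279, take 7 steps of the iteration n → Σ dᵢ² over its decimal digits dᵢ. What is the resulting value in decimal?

1279 → 135
135 → 35
35 → 34
34 → 25
25 → 29
29 → 85
85 → 89

89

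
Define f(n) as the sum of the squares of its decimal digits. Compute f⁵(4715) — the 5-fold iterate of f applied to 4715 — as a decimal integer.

1

4715 → 4² + 7² + 1² + 5² = 16 + 49 + 1 + 25 = 91
91 → 9² + 1² = 81 + 1 = 82
82 → 8² + 2² = 64 + 4 = 68
68 → 6² + 8² = 36 + 64 = 100
100 → 1² + 0² + 0² = 1 + 0 + 0 = 1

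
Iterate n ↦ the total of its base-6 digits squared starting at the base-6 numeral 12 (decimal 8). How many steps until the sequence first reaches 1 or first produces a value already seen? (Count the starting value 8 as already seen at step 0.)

9

8 = (1,2)_6 → 1² + 2² = 5
5 = (5)_6 → 5² = 25
25 = (4,1)_6 → 4² + 1² = 17
17 = (2,5)_6 → 2² + 5² = 29
29 = (4,5)_6 → 4² + 5² = 41
41 = (1,0,5)_6 → 1² + 0² + 5² = 26
26 = (4,2)_6 → 4² + 2² = 20
20 = (3,2)_6 → 3² + 2² = 13
13 = (2,1)_6 → 2² + 1² = 5  — 5 repeats.
That took 9 steps.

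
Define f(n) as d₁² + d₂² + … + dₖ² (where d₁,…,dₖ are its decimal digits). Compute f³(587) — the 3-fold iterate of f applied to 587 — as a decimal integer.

65

587 → 138
138 → 74
74 → 65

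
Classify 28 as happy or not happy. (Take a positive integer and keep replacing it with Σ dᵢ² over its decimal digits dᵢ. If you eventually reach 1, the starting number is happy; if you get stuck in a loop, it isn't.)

happy

28 → 68
68 → 100
100 → 1  — reached 1.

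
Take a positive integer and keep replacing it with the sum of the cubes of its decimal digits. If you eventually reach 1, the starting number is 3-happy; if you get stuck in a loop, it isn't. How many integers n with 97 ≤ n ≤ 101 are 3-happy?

1

97: 97 → 1072 → 352 → 160 → 217 → 352  (repeats 352)
98: 98 → 1241 → 74 → 407 → 407  (repeats 407)
99: 99 → 1458 → 702 → 351 → 153 → 153  (repeats 153)
100: 100 → 1  (reaches 1)
101: 101 → 2 → 8 → 512 → 134 → 92 → 737 → 713 → 371 → 371  (repeats 371)
3-happy: 100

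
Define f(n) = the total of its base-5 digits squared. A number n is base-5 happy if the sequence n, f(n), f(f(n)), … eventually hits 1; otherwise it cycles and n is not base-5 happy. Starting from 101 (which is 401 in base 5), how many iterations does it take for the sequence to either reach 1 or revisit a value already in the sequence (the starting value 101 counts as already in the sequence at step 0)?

3

101 = (4,0,1)_5 → 4² + 0² + 1² = 17
17 = (3,2)_5 → 3² + 2² = 13
13 = (2,3)_5 → 2² + 3² = 13  — 13 repeats.
That took 3 steps.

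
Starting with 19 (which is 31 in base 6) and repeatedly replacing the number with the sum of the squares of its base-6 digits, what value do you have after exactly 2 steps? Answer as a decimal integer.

17

19 = (3,1)_6 → 3² + 1² = 10
10 = (1,4)_6 → 1² + 4² = 17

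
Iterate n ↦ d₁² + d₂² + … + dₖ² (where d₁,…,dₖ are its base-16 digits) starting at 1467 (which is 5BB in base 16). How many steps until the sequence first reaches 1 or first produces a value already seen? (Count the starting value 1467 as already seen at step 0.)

9

1467 = (5,11,11)_16 → 5² + 11² + 11² = 25 + 121 + 121 = 267
267 = (1,0,11)_16 → 1² + 0² + 11² = 1 + 0 + 121 = 122
122 = (7,10)_16 → 7² + 10² = 49 + 100 = 149
149 = (9,5)_16 → 9² + 5² = 81 + 25 = 106
106 = (6,10)_16 → 6² + 10² = 36 + 100 = 136
136 = (8,8)_16 → 8² + 8² = 64 + 64 = 128
128 = (8,0)_16 → 8² + 0² = 64 + 0 = 64
64 = (4,0)_16 → 4² + 0² = 16 + 0 = 16
16 = (1,0)_16 → 1² + 0² = 1 + 0 = 1  — reached 1.
That took 9 steps.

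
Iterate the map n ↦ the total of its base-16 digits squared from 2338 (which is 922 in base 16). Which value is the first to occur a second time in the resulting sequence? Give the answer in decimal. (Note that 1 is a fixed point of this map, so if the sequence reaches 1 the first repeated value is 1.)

2338 = (9,2,2)_16 → 9² + 2² + 2² = 81 + 4 + 4 = 89
89 = (5,9)_16 → 5² + 9² = 25 + 81 = 106
106 = (6,10)_16 → 6² + 10² = 36 + 100 = 136
136 = (8,8)_16 → 8² + 8² = 64 + 64 = 128
128 = (8,0)_16 → 8² + 0² = 64 + 0 = 64
64 = (4,0)_16 → 4² + 0² = 16 + 0 = 16
16 = (1,0)_16 → 1² + 0² = 1 + 0 = 1  — reached the fixed point 1.
1 → 1, so 1 is the first repeated value.

1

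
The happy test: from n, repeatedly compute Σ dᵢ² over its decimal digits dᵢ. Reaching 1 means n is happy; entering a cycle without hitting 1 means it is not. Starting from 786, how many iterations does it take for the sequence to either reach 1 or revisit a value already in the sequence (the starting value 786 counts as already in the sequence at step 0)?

786 → 7² + 8² + 6² = 149
149 → 1² + 4² + 9² = 98
98 → 9² + 8² = 145
145 → 1² + 4² + 5² = 42
42 → 4² + 2² = 20
20 → 2² + 0² = 4
4 → 4² = 16
16 → 1² + 6² = 37
37 → 3² + 7² = 58
58 → 5² + 8² = 89
89 → 8² + 9² = 145  — 145 repeats.
That took 11 steps.

11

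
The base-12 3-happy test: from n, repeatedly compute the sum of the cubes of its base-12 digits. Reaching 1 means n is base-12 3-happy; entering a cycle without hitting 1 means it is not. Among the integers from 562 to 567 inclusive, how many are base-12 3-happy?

5

562: 562 → 2027 → 1340 → 1268 → 1753 → 10 → 1000 → 1611 → 1366 → 1854 → 1217 → 762 → 368 → 736 → 190 → 1028 → 856 → 1520 → 1728 → 1  — base-12 3-happy
563: 563 → 2358 → 345 → 801 → 1070 → 476 → 566 → 1366 → 1854 → 1217 → 762 → 368 → 736 → 190 → 1028 → 856 → 1520 → 1728 → 1  — base-12 3-happy
564: 564 → 1358 → 862 → 2456 → 638 → 197 → 190 → 1028 → 856 → 1520 → 1728 → 1  — base-12 3-happy
565: 565 → 1359 → 881 → 342 → 288 → 8 → 512 → 755 → 1464 → 1008 → 343 → 415 → 1351 → 1136 → 1855 → 1344 → 793 → 342  — not base-12 3-happy
566: 566 → 1366 → 1854 → 1217 → 762 → 368 → 736 → 190 → 1028 → 856 → 1520 → 1728 → 1  — base-12 3-happy
567: 567 → 1385 → 1197 → 1268 → 1753 → 10 → 1000 → 1611 → 1366 → 1854 → 1217 → 762 → 368 → 736 → 190 → 1028 → 856 → 1520 → 1728 → 1  — base-12 3-happy
base-12 3-happy: 562, 563, 564, 566, 567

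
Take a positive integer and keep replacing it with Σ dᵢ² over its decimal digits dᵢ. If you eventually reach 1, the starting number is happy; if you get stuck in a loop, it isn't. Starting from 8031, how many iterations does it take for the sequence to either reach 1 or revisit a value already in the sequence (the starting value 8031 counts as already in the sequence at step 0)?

8031 → 8² + 0² + 3² + 1² = 74
74 → 7² + 4² = 65
65 → 6² + 5² = 61
61 → 6² + 1² = 37
37 → 3² + 7² = 58
58 → 5² + 8² = 89
89 → 8² + 9² = 145
145 → 1² + 4² + 5² = 42
42 → 4² + 2² = 20
20 → 2² + 0² = 4
4 → 4² = 16
16 → 1² + 6² = 37  — 37 repeats.
That took 12 steps.

12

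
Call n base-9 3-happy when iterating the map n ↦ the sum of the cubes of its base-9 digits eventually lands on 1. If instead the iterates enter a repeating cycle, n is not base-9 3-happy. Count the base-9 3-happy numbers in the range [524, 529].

1

524: 524 → 288 → 152 → 856 → 128 → 134 → 638 → 1198 → 470 → 476 → 980 → 540 → 432 → 152  — not base-9 3-happy
525: 525 → 307 → 371 → 197 → 547 → 775 → 127 → 127  — not base-9 3-happy
526: 526 → 344 → 80 → 1024 → 496 → 218 → 232 → 694 → 638 → 1198 → 470 → 476 → 980 → 540 → 432 → 152 → 856 → 128 → 134 → 638  — not base-9 3-happy
527: 527 → 405 → 125 → 577 → 345 → 99 → 9 → 1  — base-9 3-happy
528: 528 → 496 → 218 → 232 → 694 → 638 → 1198 → 470 → 476 → 980 → 540 → 432 → 152 → 856 → 128 → 134 → 638  — not base-9 3-happy
529: 529 → 623 → 567 → 343 → 73 → 513 → 243 → 27 → 27  — not base-9 3-happy
base-9 3-happy: 527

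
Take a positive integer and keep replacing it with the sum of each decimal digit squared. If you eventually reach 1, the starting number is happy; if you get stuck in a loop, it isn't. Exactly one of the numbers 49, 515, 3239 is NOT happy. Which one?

515

49: 49 → 97 → 130 → 10 → 1  — reaches 1 (happy)
515: 515 → 51 → 26 → 40 → 16 → 37 → 58 → 89 → 145 → 42 → 20 → 4 → 16  — repeats 16 (not happy)
3239: 3239 → 103 → 10 → 1  — reaches 1 (happy)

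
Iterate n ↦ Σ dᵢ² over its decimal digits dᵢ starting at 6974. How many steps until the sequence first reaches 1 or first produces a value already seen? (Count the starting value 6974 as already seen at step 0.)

6974 → 6² + 9² + 7² + 4² = 36 + 81 + 49 + 16 = 182
182 → 1² + 8² + 2² = 1 + 64 + 4 = 69
69 → 6² + 9² = 36 + 81 = 117
117 → 1² + 1² + 7² = 1 + 1 + 49 = 51
51 → 5² + 1² = 25 + 1 = 26
26 → 2² + 6² = 4 + 36 = 40
40 → 4² + 0² = 16 + 0 = 16
16 → 1² + 6² = 1 + 36 = 37
37 → 3² + 7² = 9 + 49 = 58
58 → 5² + 8² = 25 + 64 = 89
89 → 8² + 9² = 64 + 81 = 145
145 → 1² + 4² + 5² = 1 + 16 + 25 = 42
42 → 4² + 2² = 16 + 4 = 20
20 → 2² + 0² = 4 + 0 = 4
4 → 4² = 16  — 16 repeats.
That took 15 steps.

15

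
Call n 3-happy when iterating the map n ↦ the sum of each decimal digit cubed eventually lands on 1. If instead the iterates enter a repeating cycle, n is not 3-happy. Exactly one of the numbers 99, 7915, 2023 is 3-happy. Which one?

7915

99: 99 → 1458 → 702 → 351 → 153 → 153  — repeats 153 (not 3-happy)
7915: 7915 → 1198 → 1243 → 100 → 1  — reaches 1 (3-happy)
2023: 2023 → 43 → 91 → 730 → 370 → 370  — repeats 370 (not 3-happy)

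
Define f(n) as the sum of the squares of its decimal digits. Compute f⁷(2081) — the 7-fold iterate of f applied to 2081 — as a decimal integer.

2081 → 69
69 → 117
117 → 51
51 → 26
26 → 40
40 → 16
16 → 37

37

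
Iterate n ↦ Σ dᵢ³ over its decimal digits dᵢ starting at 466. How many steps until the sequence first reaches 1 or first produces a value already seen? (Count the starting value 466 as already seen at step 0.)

466 → 4³ + 6³ + 6³ = 64 + 216 + 216 = 496
496 → 4³ + 9³ + 6³ = 64 + 729 + 216 = 1009
1009 → 1³ + 0³ + 0³ + 9³ = 1 + 0 + 0 + 729 = 730
730 → 7³ + 3³ + 0³ = 343 + 27 + 0 = 370
370 → 3³ + 7³ + 0³ = 27 + 343 + 0 = 370  — 370 repeats.
That took 5 steps.

5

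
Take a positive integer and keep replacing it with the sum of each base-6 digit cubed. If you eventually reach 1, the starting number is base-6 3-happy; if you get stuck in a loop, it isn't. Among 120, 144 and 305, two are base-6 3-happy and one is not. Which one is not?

120

120: 120 → 35 → 250 → 190 → 190  — repeats 190 (not base-6 3-happy)
144: 144 → 64 → 129 → 81 → 36 → 1  — reaches 1 (base-6 3-happy)
305: 305 → 142 → 216 → 1  — reaches 1 (base-6 3-happy)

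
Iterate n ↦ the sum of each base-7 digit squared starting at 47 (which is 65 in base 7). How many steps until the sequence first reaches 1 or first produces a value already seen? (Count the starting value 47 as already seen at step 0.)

47 = (6,5)_7 → 6² + 5² = 61
61 = (1,1,5)_7 → 1² + 1² + 5² = 27
27 = (3,6)_7 → 3² + 6² = 45
45 = (6,3)_7 → 6² + 3² = 45  — 45 repeats.
That took 4 steps.

4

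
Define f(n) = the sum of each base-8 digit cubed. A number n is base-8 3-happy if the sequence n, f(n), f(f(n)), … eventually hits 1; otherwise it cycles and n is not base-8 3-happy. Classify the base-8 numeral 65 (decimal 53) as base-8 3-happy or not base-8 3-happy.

base-8 3-happy

53 = (6,5)_8 → 6³ + 5³ = 216 + 125 = 341
341 = (5,2,5)_8 → 5³ + 2³ + 5³ = 125 + 8 + 125 = 258
258 = (4,0,2)_8 → 4³ + 0³ + 2³ = 64 + 0 + 8 = 72
72 = (1,1,0)_8 → 1³ + 1³ + 0³ = 1 + 1 + 0 = 2
2 = (2)_8 → 2³ = 8
8 = (1,0)_8 → 1³ + 0³ = 1 + 0 = 1  — reached 1.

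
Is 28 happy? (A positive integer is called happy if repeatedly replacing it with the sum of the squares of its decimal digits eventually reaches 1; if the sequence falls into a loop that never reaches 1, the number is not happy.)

happy

28 → 2² + 8² = 68
68 → 6² + 8² = 100
100 → 1² + 0² + 0² = 1  — reached 1.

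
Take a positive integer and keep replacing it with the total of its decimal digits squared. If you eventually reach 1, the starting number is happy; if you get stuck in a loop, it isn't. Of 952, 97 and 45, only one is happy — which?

952: 952 → 110 → 2 → 4 → 16 → 37 → 58 → 89 → 145 → 42 → 20 → 4  — repeats 4 (not happy)
97: 97 → 130 → 10 → 1  — reaches 1 (happy)
45: 45 → 41 → 17 → 50 → 25 → 29 → 85 → 89 → 145 → 42 → 20 → 4 → 16 → 37 → 58 → 89  — repeats 89 (not happy)

97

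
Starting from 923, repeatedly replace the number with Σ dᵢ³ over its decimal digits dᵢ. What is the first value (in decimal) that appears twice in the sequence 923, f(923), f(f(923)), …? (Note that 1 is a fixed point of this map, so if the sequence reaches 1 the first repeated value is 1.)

923 → 764
764 → 623
623 → 251
251 → 134
134 → 92
92 → 737
737 → 713
713 → 371
371 → 371  — 371 already appeared earlier.

371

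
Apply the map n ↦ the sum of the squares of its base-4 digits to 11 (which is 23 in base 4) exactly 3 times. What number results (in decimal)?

11 = (2,3)_4 → 2² + 3² = 13
13 = (3,1)_4 → 3² + 1² = 10
10 = (2,2)_4 → 2² + 2² = 8

8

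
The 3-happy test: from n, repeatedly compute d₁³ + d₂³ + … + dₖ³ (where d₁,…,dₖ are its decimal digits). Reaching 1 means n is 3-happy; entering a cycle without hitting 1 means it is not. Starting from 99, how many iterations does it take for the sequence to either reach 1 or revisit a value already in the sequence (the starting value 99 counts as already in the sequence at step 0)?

5

99 → 9³ + 9³ = 729 + 729 = 1458
1458 → 1³ + 4³ + 5³ + 8³ = 1 + 64 + 125 + 512 = 702
702 → 7³ + 0³ + 2³ = 343 + 0 + 8 = 351
351 → 3³ + 5³ + 1³ = 27 + 125 + 1 = 153
153 → 1³ + 5³ + 3³ = 1 + 125 + 27 = 153  — 153 repeats.
That took 5 steps.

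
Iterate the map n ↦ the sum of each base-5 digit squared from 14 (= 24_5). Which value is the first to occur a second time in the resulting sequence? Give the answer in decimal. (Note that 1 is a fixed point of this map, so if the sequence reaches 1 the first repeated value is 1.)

16

14 = (2,4)_5 → 20
20 = (4,0)_5 → 16
16 = (3,1)_5 → 10
10 = (2,0)_5 → 4
4 = (4)_5 → 16  — 16 already appeared earlier.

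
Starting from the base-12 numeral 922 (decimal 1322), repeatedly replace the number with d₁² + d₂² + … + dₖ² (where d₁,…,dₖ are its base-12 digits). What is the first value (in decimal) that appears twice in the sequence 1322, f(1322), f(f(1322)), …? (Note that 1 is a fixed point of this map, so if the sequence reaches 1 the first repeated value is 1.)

25

1322 = (9,2,2)_12 → 9² + 2² + 2² = 81 + 4 + 4 = 89
89 = (7,5)_12 → 7² + 5² = 49 + 25 = 74
74 = (6,2)_12 → 6² + 2² = 36 + 4 = 40
40 = (3,4)_12 → 3² + 4² = 9 + 16 = 25
25 = (2,1)_12 → 2² + 1² = 4 + 1 = 5
5 = (5)_12 → 5² = 25  — 25 already appeared earlier.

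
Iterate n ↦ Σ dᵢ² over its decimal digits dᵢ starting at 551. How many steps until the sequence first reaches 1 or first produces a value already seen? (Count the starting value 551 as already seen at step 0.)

551 → 51
51 → 26
26 → 40
40 → 16
16 → 37
37 → 58
58 → 89
89 → 145
145 → 42
42 → 20
20 → 4
4 → 16  — 16 repeats.
That took 12 steps.

12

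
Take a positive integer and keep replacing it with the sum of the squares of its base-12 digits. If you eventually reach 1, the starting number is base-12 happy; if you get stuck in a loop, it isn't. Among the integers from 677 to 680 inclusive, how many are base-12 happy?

677: 677 → 105 → 145 → 2 → 4 → 16 → 17 → 26 → 8 → 64 → 41 → 34 → 104 → 128 → 164 → 66 → 61 → 26  (repeats 26)
678: 678 → 116 → 145 → 2 → 4 → 16 → 17 → 26 → 8 → 64 → 41 → 34 → 104 → 128 → 164 → 66 → 61 → 26  (repeats 26)
679: 679 → 129 → 181 → 11 → 121 → 101 → 89 → 74 → 40 → 25 → 5 → 25  (repeats 25)
680: 680 → 144 → 1  (reaches 1)
base-12 happy: 680

1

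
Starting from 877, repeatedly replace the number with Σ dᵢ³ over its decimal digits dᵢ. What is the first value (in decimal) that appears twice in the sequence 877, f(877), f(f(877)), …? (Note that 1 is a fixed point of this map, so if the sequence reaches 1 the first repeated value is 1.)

877 → 1198
1198 → 1243
1243 → 100
100 → 1  — reached the fixed point 1.
1 → 1, so 1 is the first repeated value.

1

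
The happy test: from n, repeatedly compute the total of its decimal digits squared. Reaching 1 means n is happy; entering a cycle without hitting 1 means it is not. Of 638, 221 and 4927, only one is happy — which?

638: 638 → 109 → 82 → 68 → 100 → 1  — reaches 1 (happy)
221: 221 → 9 → 81 → 65 → 61 → 37 → 58 → 89 → 145 → 42 → 20 → 4 → 16 → 37  — repeats 37 (not happy)
4927: 4927 → 150 → 26 → 40 → 16 → 37 → 58 → 89 → 145 → 42 → 20 → 4 → 16  — repeats 16 (not happy)

638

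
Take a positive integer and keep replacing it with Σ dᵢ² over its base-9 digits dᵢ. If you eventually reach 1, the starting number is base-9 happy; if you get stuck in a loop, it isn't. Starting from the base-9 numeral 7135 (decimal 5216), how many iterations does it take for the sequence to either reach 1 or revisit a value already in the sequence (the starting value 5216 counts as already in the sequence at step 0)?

7

5216 = (7,1,3,5)_9 → 84
84 = (1,0,3)_9 → 10
10 = (1,1)_9 → 2
2 = (2)_9 → 4
4 = (4)_9 → 16
16 = (1,7)_9 → 50
50 = (5,5)_9 → 50  — 50 repeats.
That took 7 steps.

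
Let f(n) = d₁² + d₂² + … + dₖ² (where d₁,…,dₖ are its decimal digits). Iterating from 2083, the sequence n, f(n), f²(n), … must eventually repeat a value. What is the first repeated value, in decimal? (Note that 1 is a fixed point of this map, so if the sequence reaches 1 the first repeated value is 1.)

2083 → 2² + 0² + 8² + 3² = 4 + 0 + 64 + 9 = 77
77 → 7² + 7² = 49 + 49 = 98
98 → 9² + 8² = 81 + 64 = 145
145 → 1² + 4² + 5² = 1 + 16 + 25 = 42
42 → 4² + 2² = 16 + 4 = 20
20 → 2² + 0² = 4 + 0 = 4
4 → 4² = 16
16 → 1² + 6² = 1 + 36 = 37
37 → 3² + 7² = 9 + 49 = 58
58 → 5² + 8² = 25 + 64 = 89
89 → 8² + 9² = 64 + 81 = 145  — 145 already appeared earlier.

145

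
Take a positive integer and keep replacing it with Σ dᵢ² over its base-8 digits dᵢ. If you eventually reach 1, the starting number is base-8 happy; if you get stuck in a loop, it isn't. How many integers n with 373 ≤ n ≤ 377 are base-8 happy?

1

373: 373 → 86 → 41 → 26 → 13 → 26  — not base-8 happy
374: 374 → 97 → 18 → 8 → 1  — base-8 happy
375: 375 → 110 → 62 → 85 → 30 → 45 → 50 → 40 → 25 → 10 → 5 → 25  — not base-8 happy
376: 376 → 74 → 6 → 36 → 32 → 16 → 4 → 16  — not base-8 happy
377: 377 → 75 → 11 → 10 → 5 → 25 → 10  — not base-8 happy
base-8 happy: 374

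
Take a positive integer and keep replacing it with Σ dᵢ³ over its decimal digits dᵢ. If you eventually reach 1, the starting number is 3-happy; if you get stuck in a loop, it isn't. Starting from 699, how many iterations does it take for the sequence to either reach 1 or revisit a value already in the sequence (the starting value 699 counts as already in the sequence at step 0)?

12

699 → 6³ + 9³ + 9³ = 216 + 729 + 729 = 1674
1674 → 1³ + 6³ + 7³ + 4³ = 1 + 216 + 343 + 64 = 624
624 → 6³ + 2³ + 4³ = 216 + 8 + 64 = 288
288 → 2³ + 8³ + 8³ = 8 + 512 + 512 = 1032
1032 → 1³ + 0³ + 3³ + 2³ = 1 + 0 + 27 + 8 = 36
36 → 3³ + 6³ = 27 + 216 = 243
243 → 2³ + 4³ + 3³ = 8 + 64 + 27 = 99
99 → 9³ + 9³ = 729 + 729 = 1458
1458 → 1³ + 4³ + 5³ + 8³ = 1 + 64 + 125 + 512 = 702
702 → 7³ + 0³ + 2³ = 343 + 0 + 8 = 351
351 → 3³ + 5³ + 1³ = 27 + 125 + 1 = 153
153 → 1³ + 5³ + 3³ = 1 + 125 + 27 = 153  — 153 repeats.
That took 12 steps.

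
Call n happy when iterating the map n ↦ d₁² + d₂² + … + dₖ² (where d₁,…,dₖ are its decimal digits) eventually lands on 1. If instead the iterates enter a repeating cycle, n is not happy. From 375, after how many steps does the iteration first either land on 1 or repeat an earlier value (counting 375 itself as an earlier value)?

375 → 3² + 7² + 5² = 9 + 49 + 25 = 83
83 → 8² + 3² = 64 + 9 = 73
73 → 7² + 3² = 49 + 9 = 58
58 → 5² + 8² = 25 + 64 = 89
89 → 8² + 9² = 64 + 81 = 145
145 → 1² + 4² + 5² = 1 + 16 + 25 = 42
42 → 4² + 2² = 16 + 4 = 20
20 → 2² + 0² = 4 + 0 = 4
4 → 4² = 16
16 → 1² + 6² = 1 + 36 = 37
37 → 3² + 7² = 9 + 49 = 58  — 58 repeats.
That took 11 steps.

11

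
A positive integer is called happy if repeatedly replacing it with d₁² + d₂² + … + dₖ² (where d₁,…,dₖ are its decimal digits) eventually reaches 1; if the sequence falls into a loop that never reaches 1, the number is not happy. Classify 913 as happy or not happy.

913 → 9² + 1² + 3² = 91
91 → 9² + 1² = 82
82 → 8² + 2² = 68
68 → 6² + 8² = 100
100 → 1² + 0² + 0² = 1  — reached 1.

happy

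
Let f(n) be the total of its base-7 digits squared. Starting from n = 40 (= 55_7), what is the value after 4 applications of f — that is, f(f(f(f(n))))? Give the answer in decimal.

40 = (5,5)_7 → 50
50 = (1,0,1)_7 → 2
2 = (2)_7 → 4
4 = (4)_7 → 16

16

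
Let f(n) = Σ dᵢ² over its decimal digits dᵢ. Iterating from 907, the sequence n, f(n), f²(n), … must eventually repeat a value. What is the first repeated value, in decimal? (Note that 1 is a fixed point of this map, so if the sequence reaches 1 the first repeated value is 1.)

907 → 130
130 → 10
10 → 1  — reached the fixed point 1.
1 → 1, so 1 is the first repeated value.

1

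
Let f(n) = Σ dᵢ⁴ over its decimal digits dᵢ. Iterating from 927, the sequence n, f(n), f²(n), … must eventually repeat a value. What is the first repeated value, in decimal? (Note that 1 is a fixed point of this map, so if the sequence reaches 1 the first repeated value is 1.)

8208

927 → 9⁴ + 2⁴ + 7⁴ = 6561 + 16 + 2401 = 8978
8978 → 8⁴ + 9⁴ + 7⁴ + 8⁴ = 4096 + 6561 + 2401 + 4096 = 17154
17154 → 1⁴ + 7⁴ + 1⁴ + 5⁴ + 4⁴ = 1 + 2401 + 1 + 625 + 256 = 3284
3284 → 3⁴ + 2⁴ + 8⁴ + 4⁴ = 81 + 16 + 4096 + 256 = 4449
4449 → 4⁴ + 4⁴ + 4⁴ + 9⁴ = 256 + 256 + 256 + 6561 = 7329
7329 → 7⁴ + 3⁴ + 2⁴ + 9⁴ = 2401 + 81 + 16 + 6561 = 9059
9059 → 9⁴ + 0⁴ + 5⁴ + 9⁴ = 6561 + 0 + 625 + 6561 = 13747
13747 → 1⁴ + 3⁴ + 7⁴ + 4⁴ + 7⁴ = 1 + 81 + 2401 + 256 + 2401 = 5140
5140 → 5⁴ + 1⁴ + 4⁴ + 0⁴ = 625 + 1 + 256 + 0 = 882
882 → 8⁴ + 8⁴ + 2⁴ = 4096 + 4096 + 16 = 8208
8208 → 8⁴ + 2⁴ + 0⁴ + 8⁴ = 4096 + 16 + 0 + 4096 = 8208  — 8208 already appeared earlier.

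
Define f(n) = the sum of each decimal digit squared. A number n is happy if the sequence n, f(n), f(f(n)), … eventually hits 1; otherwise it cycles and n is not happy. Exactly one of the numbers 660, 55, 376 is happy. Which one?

376

660: 660 → 72 → 53 → 34 → 25 → 29 → 85 → 89 → 145 → 42 → 20 → 4 → 16 → 37 → 58 → 89  — repeats 89 (not happy)
55: 55 → 50 → 25 → 29 → 85 → 89 → 145 → 42 → 20 → 4 → 16 → 37 → 58 → 89  — repeats 89 (not happy)
376: 376 → 94 → 97 → 130 → 10 → 1  — reaches 1 (happy)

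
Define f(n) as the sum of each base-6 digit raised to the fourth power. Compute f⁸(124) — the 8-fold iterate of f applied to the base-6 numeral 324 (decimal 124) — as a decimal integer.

124 = (3,2,4)_6 → 3⁴ + 2⁴ + 4⁴ = 81 + 16 + 256 = 353
353 = (1,3,4,5)_6 → 1⁴ + 3⁴ + 4⁴ + 5⁴ = 1 + 81 + 256 + 625 = 963
963 = (4,2,4,3)_6 → 4⁴ + 2⁴ + 4⁴ + 3⁴ = 256 + 16 + 256 + 81 = 609
609 = (2,4,5,3)_6 → 2⁴ + 4⁴ + 5⁴ + 3⁴ = 16 + 256 + 625 + 81 = 978
978 = (4,3,1,0)_6 → 4⁴ + 3⁴ + 1⁴ + 0⁴ = 256 + 81 + 1 + 0 = 338
338 = (1,3,2,2)_6 → 1⁴ + 3⁴ + 2⁴ + 2⁴ = 1 + 81 + 16 + 16 = 114
114 = (3,1,0)_6 → 3⁴ + 1⁴ + 0⁴ = 81 + 1 + 0 = 82
82 = (2,1,4)_6 → 2⁴ + 1⁴ + 4⁴ = 16 + 1 + 256 = 273

273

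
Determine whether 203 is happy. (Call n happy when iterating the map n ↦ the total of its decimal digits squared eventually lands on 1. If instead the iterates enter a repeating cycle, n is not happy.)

203 → 2² + 0² + 3² = 13
13 → 1² + 3² = 10
10 → 1² + 0² = 1  — reached 1.

happy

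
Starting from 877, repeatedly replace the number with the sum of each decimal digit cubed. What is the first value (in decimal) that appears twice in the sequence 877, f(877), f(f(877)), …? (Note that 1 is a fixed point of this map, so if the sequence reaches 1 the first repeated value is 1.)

1

877 → 8³ + 7³ + 7³ = 512 + 343 + 343 = 1198
1198 → 1³ + 1³ + 9³ + 8³ = 1 + 1 + 729 + 512 = 1243
1243 → 1³ + 2³ + 4³ + 3³ = 1 + 8 + 64 + 27 = 100
100 → 1³ + 0³ + 0³ = 1 + 0 + 0 = 1  — reached the fixed point 1.
1 → 1, so 1 is the first repeated value.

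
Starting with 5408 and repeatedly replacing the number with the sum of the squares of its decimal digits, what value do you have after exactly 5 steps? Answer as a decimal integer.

37

5408 → 5² + 4² + 0² + 8² = 25 + 16 + 0 + 64 = 105
105 → 1² + 0² + 5² = 1 + 0 + 25 = 26
26 → 2² + 6² = 4 + 36 = 40
40 → 4² + 0² = 16 + 0 = 16
16 → 1² + 6² = 1 + 36 = 37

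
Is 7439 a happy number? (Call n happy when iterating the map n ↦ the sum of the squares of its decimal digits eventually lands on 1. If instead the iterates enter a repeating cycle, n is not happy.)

7439 → 7² + 4² + 3² + 9² = 49 + 16 + 9 + 81 = 155
155 → 1² + 5² + 5² = 1 + 25 + 25 = 51
51 → 5² + 1² = 25 + 1 = 26
26 → 2² + 6² = 4 + 36 = 40
40 → 4² + 0² = 16 + 0 = 16
16 → 1² + 6² = 1 + 36 = 37
37 → 3² + 7² = 9 + 49 = 58
58 → 5² + 8² = 25 + 64 = 89
89 → 8² + 9² = 64 + 81 = 145
145 → 1² + 4² + 5² = 1 + 16 + 25 = 42
42 → 4² + 2² = 16 + 4 = 20
20 → 2² + 0² = 4 + 0 = 4
4 → 4² = 16  — 16 already seen; the sequence cycles without reaching 1.

not happy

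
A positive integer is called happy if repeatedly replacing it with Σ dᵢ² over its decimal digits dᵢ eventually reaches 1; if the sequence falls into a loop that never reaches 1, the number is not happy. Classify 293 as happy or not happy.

293 → 2² + 9² + 3² = 94
94 → 9² + 4² = 97
97 → 9² + 7² = 130
130 → 1² + 3² + 0² = 10
10 → 1² + 0² = 1  — reached 1.

happy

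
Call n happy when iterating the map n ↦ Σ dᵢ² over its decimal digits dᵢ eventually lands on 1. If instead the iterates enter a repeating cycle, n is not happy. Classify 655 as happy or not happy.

655 → 6² + 5² + 5² = 36 + 25 + 25 = 86
86 → 8² + 6² = 64 + 36 = 100
100 → 1² + 0² + 0² = 1 + 0 + 0 = 1  — reached 1.

happy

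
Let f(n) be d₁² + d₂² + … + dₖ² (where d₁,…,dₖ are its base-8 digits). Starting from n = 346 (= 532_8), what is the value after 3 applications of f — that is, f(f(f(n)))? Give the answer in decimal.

52

346 = (5,3,2)_8 → 5² + 3² + 2² = 25 + 9 + 4 = 38
38 = (4,6)_8 → 4² + 6² = 16 + 36 = 52
52 = (6,4)_8 → 6² + 4² = 36 + 16 = 52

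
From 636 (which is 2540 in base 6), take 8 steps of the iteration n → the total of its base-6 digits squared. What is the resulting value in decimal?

17

636 = (2,5,4,0)_6 → 2² + 5² + 4² + 0² = 45
45 = (1,1,3)_6 → 1² + 1² + 3² = 11
11 = (1,5)_6 → 1² + 5² = 26
26 = (4,2)_6 → 4² + 2² = 20
20 = (3,2)_6 → 3² + 2² = 13
13 = (2,1)_6 → 2² + 1² = 5
5 = (5)_6 → 5² = 25
25 = (4,1)_6 → 4² + 1² = 17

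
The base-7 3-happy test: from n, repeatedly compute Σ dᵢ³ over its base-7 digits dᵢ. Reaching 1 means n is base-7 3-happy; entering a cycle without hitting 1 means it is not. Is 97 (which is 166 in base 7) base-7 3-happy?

base-7 3-happy

97 = (1,6,6)_7 → 1³ + 6³ + 6³ = 433
433 = (1,1,5,6)_7 → 1³ + 1³ + 5³ + 6³ = 343
343 = (1,0,0,0)_7 → 1³ + 0³ + 0³ + 0³ = 1  — reached 1.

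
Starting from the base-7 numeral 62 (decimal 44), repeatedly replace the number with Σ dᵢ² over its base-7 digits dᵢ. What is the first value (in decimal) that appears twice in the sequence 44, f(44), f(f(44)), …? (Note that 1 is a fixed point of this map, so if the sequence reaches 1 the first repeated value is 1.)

44 = (6,2)_7 → 6² + 2² = 40
40 = (5,5)_7 → 5² + 5² = 50
50 = (1,0,1)_7 → 1² + 0² + 1² = 2
2 = (2)_7 → 2² = 4
4 = (4)_7 → 4² = 16
16 = (2,2)_7 → 2² + 2² = 8
8 = (1,1)_7 → 1² + 1² = 2  — 2 already appeared earlier.

2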